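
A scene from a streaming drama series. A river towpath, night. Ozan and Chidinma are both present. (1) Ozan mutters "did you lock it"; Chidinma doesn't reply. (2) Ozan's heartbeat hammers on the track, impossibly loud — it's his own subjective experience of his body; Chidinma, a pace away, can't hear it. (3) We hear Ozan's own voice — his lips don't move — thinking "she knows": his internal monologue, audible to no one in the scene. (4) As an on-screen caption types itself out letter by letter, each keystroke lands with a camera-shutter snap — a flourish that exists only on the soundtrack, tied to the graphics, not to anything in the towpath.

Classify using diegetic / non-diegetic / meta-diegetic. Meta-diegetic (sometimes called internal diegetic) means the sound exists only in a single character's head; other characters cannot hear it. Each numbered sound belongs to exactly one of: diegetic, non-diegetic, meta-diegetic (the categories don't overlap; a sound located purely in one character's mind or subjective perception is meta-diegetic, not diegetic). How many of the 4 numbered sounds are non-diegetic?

1

(1) Ozan is a character speaking aloud in the scene → diegetic.
(2) is meta-diegetic: it's Ozan's internal bodily sensation rendered as sound; only Ozan 'hears' it.
(3) is meta-diegetic: it's Ozan's unspoken thought, heard only by the audience via his subjectivity.
Sound (4): it accompanies on-screen graphics, not anything inside the story world, so non-diegetic.
So 1 of the 4 is non-diegetic: (4).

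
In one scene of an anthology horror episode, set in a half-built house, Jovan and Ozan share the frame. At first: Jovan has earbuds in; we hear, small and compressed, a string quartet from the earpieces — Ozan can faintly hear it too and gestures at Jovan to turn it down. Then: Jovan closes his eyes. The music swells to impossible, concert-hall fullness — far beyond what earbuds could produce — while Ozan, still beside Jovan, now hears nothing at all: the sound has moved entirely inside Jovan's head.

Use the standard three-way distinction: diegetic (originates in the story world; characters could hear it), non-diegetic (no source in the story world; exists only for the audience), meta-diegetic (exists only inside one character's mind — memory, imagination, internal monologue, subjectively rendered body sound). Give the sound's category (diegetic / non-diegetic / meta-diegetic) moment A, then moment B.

Moment A: the earbuds are a physical source both characters can hear → diegetic.
Moment B: the music now exists only as Jovan's subjective experience; Ozan can no longer hear it → meta-diegetic.

diegetic, meta-diegetic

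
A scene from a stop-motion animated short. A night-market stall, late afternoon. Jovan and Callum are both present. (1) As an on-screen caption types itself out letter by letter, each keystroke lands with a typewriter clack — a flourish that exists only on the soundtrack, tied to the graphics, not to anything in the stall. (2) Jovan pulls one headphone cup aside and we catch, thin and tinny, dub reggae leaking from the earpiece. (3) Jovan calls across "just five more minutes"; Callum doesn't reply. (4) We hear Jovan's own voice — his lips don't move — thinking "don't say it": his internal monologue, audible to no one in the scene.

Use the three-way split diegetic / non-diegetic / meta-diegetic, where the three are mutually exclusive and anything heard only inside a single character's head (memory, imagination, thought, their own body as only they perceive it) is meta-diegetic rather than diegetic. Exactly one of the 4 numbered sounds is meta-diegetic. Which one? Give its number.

Sound (1): the caption isn't part of the story world, so neither is the sound tied to it, so non-diegetic.
(2) is diegetic: it's leaking from a physical pair of headphones in the scene.
Sound (3): on-screen dialogue — Jovan speaks and Callum is there to hear, so diegetic.
(4) internal monologue — inside Jovan's mind, not spoken into the scene → meta-diegetic.
Only (4) is meta-diegetic.

4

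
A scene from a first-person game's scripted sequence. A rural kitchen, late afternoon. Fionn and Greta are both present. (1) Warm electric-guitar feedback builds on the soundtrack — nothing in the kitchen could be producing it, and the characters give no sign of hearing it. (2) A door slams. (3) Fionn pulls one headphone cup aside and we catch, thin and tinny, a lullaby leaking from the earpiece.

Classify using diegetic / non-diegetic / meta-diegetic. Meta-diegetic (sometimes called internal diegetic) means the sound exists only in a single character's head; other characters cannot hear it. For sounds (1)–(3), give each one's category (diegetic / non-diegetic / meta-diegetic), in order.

non-diegetic, diegetic, diegetic

(1) nothing in the kitchen produces it and the characters don't hear it — pure soundtrack → non-diegetic.
Sound (2): an in-world source (a door); characters could hear it, so diegetic.
(3) is diegetic: it's leaking from a physical pair of headphones in the scene.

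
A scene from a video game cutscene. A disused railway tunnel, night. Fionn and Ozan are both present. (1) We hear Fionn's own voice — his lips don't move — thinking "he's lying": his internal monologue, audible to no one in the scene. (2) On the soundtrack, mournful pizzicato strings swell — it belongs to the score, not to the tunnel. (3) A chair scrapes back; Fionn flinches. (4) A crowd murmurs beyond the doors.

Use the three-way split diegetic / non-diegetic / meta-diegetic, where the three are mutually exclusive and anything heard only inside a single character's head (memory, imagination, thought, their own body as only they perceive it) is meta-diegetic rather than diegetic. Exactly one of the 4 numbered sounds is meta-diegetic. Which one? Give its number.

(1) is meta-diegetic: it's Fionn's unspoken thought, heard only by the audience via his subjectivity.
(2) is non-diegetic: nothing in the tunnel produces it and the characters don't hear it — pure soundtrack.
Sound (3): an in-world source (a chair); characters could hear it, so diegetic.
Sound (4): it's the actual ambient sound of the location, so diegetic.
Only (1) is meta-diegetic.

1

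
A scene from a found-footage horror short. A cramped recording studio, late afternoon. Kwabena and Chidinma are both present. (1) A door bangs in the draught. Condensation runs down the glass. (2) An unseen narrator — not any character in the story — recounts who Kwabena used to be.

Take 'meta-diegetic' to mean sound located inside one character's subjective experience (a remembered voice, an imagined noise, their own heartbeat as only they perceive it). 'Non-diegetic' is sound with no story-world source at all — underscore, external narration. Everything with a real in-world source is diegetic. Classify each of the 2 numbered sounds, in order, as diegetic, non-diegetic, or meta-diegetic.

diegetic, non-diegetic

Sound (1): a door is a real object/event in the scene's world, so diegetic.
Sound (2): the narrator exists outside the story world, addressing only the audience, so non-diegetic.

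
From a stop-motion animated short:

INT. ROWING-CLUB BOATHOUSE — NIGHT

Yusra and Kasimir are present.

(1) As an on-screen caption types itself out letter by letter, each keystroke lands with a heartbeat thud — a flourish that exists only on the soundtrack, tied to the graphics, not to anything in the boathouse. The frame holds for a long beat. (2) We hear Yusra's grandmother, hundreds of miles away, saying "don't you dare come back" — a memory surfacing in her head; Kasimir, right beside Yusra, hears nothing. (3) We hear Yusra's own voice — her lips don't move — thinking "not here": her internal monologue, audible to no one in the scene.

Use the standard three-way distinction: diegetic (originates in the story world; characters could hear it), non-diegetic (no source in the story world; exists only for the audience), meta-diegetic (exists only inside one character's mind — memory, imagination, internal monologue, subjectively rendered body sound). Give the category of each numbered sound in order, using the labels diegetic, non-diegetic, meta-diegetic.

Sound (1): sound married to a title/caption — outside the diegesis by definition, so non-diegetic.
(2) it's Yusra's recollection rendered as sound; the other character can't hear it → meta-diegetic.
Sound (3): internal monologue — inside Yusra's mind, not spoken into the scene, so meta-diegetic.

non-diegetic, meta-diegetic, meta-diegetic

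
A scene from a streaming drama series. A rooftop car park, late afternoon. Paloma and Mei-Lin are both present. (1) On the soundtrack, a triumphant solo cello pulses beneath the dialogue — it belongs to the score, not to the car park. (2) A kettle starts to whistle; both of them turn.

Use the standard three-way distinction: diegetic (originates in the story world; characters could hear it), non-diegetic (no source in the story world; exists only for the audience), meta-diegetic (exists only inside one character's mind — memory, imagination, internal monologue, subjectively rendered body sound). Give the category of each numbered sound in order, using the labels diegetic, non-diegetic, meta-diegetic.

(1) is non-diegetic: nothing in the car park produces it and the characters don't hear it — pure soundtrack.
(2) a kettle is a real object/event in the scene's world → diegetic.

non-diegetic, diegetic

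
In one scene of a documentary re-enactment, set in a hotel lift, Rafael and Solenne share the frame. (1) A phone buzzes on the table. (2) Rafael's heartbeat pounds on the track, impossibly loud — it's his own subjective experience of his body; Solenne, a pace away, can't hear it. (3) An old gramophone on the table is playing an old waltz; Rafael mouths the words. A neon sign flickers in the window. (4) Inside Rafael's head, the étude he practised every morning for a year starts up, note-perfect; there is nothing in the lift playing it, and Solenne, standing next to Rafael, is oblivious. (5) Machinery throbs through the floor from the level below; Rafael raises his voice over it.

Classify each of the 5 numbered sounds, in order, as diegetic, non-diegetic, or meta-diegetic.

Sound (1): the sound comes from a phone physically present in the location, so diegetic.
(2) is meta-diegetic: it's Rafael's internal bodily sensation rendered as sound; only Rafael 'hears' it.
(3) an old gramophone is a physical source in the scene and Rafael reacts to it → diegetic.
Sound (4): remembered music, private to Rafael — Solenne is oblivious because it isn't in the room, so meta-diegetic.
(5) it's the actual ambient sound of the location → diegetic.

diegetic, meta-diegetic, diegetic, meta-diegetic, diegetic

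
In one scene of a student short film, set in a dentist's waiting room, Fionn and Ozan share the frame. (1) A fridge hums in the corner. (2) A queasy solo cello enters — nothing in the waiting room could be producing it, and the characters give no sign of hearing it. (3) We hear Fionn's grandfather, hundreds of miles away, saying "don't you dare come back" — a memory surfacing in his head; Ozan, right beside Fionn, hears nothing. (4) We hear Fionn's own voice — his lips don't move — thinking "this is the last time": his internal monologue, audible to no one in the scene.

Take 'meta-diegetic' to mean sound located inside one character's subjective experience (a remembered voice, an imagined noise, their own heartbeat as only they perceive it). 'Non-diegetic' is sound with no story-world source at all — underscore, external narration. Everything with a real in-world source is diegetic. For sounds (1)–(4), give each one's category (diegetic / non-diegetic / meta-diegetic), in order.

(1) is diegetic: a fridge is part of the location's real environment.
(2) score with no on-screen or off-screen source; it exists for the audience alone → non-diegetic.
(3) is meta-diegetic: it's Fionn's recollection rendered as sound; the other character can't hear it.
Sound (4): Fionn's thought-voice: a private mental sound no other character can hear, so meta-diegetic.

diegetic, non-diegetic, meta-diegetic, meta-diegetic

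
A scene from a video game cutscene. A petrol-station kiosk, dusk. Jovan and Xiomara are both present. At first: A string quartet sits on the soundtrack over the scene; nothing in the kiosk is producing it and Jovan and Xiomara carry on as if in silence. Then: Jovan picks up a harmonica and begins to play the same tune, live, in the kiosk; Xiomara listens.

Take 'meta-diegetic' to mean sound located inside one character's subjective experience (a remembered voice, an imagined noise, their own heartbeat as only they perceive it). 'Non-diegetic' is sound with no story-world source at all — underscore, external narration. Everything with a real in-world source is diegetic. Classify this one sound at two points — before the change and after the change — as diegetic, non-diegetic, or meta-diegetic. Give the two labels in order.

Before the change: no in-world source exists and no character can hear it — underscore → non-diegetic.
After the change: a harmonica is now a real source in the story world and the characters hear it → diegetic.

non-diegetic, diegetic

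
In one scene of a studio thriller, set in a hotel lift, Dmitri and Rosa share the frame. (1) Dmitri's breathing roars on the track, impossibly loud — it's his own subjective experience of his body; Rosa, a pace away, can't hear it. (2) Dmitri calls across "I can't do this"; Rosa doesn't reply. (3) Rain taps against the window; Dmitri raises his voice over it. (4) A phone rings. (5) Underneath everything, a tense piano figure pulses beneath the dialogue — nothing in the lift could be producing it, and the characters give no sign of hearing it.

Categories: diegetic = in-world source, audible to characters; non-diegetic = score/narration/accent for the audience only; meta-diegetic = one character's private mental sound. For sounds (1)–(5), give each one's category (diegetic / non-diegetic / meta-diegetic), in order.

meta-diegetic, diegetic, diegetic, diegetic, non-diegetic

Sound (1): it's Dmitri's internal bodily sensation rendered as sound; only Dmitri 'hears' it, so meta-diegetic.
(2) is diegetic: on-screen dialogue — Dmitri speaks and Rosa is there to hear.
(3) ambient/room sound belonging to the story's physical space → diegetic.
(4) the sound comes from a phone physically present in the location → diegetic.
(5) is non-diegetic: nothing in the lift produces it and the characters don't hear it — pure soundtrack.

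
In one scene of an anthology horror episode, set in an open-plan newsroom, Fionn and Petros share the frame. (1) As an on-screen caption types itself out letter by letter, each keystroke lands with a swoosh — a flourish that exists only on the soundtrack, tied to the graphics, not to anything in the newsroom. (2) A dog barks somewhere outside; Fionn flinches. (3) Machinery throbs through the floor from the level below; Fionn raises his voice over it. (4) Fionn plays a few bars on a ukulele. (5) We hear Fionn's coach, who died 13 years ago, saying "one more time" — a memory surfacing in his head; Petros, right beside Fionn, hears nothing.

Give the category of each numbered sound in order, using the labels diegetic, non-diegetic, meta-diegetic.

non-diegetic, diegetic, diegetic, diegetic, meta-diegetic

Sound (1): sound married to a title/caption — outside the diegesis by definition, so non-diegetic.
(2) a dog is a real object/event in the scene's world → diegetic.
Sound (3): machinery is part of the location's real environment, so diegetic.
(4) is diegetic: a character is playing a ukulele on screen.
(5) a remembered line, private to Fionn — not present in the room, not audible to Petros → meta-diegetic.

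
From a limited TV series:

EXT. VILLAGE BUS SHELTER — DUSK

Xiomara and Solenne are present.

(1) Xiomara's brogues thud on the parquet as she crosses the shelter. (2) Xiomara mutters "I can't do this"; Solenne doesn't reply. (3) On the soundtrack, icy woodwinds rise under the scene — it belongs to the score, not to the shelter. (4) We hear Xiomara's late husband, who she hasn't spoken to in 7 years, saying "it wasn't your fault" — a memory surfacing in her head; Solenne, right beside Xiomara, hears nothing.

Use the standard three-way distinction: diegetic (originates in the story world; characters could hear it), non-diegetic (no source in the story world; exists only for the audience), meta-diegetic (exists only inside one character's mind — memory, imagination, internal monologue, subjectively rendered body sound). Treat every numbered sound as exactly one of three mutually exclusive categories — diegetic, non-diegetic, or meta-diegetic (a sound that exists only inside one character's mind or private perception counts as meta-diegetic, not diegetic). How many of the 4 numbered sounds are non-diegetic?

1

(1) is diegetic: a character's body making contact with the set — an in-world sound.
(2) Xiomara is a character speaking aloud in the scene → diegetic.
(3) is non-diegetic: it has no source in the story world and no character can hear it — it's underscore.
(4) is meta-diegetic: a remembered line, private to Xiomara — not present in the room, not audible to Solenne.
So 1 of the 4 is non-diegetic: (3).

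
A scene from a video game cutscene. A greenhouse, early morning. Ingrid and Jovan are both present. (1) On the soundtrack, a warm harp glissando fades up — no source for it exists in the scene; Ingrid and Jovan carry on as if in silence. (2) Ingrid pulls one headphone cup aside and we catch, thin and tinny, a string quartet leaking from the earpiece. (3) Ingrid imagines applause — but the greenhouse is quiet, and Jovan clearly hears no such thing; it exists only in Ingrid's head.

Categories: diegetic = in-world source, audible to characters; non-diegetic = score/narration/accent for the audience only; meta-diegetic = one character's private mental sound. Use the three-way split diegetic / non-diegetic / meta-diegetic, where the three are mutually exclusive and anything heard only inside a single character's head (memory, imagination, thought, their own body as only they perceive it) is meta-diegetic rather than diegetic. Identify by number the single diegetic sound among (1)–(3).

2

(1) nothing in the greenhouse produces it and the characters don't hear it — pure soundtrack → non-diegetic.
(2) the earpiece is a real device on Ingrid's head — source music → diegetic.
(3) is meta-diegetic: Ingrid alone 'hears' it — an imagined sound, not present in the space.
Only (2) is diegetic.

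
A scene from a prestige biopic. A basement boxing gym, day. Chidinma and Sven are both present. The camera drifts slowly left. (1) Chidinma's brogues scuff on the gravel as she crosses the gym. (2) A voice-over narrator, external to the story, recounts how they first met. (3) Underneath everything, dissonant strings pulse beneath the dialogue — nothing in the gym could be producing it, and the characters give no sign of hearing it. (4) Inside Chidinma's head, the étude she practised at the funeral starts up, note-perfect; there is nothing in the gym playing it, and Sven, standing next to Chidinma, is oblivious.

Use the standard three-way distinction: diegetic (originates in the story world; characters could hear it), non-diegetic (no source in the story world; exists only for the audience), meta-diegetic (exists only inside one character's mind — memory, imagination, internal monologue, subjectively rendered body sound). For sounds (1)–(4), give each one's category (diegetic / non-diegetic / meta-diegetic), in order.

Sound (1): a character's body making contact with the set — an in-world sound, so diegetic.
(2) is non-diegetic: the narrator exists outside the story world, addressing only the audience.
(3) nothing in the gym produces it and the characters don't hear it — pure soundtrack → non-diegetic.
Sound (4): it lives in Chidinma's subjectivity, not in the gym, so meta-diegetic.

diegetic, non-diegetic, non-diegetic, meta-diegetic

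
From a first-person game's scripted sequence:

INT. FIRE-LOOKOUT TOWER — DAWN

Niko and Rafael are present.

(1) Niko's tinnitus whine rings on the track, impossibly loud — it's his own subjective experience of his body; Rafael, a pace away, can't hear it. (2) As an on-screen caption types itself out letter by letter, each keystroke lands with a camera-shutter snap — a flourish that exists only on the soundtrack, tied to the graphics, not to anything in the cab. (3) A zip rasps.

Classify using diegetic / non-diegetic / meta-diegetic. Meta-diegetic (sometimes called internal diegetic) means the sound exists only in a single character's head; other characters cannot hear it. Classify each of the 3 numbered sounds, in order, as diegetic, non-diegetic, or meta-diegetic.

Sound (1): point-of-audition from inside Niko's body; not a sound in the room, so meta-diegetic.
Sound (2): it accompanies on-screen graphics, not anything inside the story world, so non-diegetic.
(3) is diegetic: the sound comes from a zip physically present in the location.

meta-diegetic, non-diegetic, diegetic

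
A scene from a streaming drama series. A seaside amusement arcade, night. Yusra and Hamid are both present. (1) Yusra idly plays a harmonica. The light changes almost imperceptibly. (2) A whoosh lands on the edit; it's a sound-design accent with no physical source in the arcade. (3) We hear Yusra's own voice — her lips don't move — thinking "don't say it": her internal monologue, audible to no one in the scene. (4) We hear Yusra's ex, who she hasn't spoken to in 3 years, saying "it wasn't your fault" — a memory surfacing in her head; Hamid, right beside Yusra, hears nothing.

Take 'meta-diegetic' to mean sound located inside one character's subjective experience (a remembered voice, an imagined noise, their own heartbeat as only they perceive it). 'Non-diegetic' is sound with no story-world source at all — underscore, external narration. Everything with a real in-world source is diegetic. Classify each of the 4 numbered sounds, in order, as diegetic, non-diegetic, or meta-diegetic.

(1) is diegetic: Yusra is producing the music live, in the story world.
(2) it's a sound-design accent with no in-world source; no one in the scene can hear it → non-diegetic.
(3) is meta-diegetic: Yusra's thought-voice: a private mental sound no other character can hear.
Sound (4): it's Yusra's recollection rendered as sound; the other character can't hear it, so meta-diegetic.

diegetic, non-diegetic, meta-diegetic, meta-diegetic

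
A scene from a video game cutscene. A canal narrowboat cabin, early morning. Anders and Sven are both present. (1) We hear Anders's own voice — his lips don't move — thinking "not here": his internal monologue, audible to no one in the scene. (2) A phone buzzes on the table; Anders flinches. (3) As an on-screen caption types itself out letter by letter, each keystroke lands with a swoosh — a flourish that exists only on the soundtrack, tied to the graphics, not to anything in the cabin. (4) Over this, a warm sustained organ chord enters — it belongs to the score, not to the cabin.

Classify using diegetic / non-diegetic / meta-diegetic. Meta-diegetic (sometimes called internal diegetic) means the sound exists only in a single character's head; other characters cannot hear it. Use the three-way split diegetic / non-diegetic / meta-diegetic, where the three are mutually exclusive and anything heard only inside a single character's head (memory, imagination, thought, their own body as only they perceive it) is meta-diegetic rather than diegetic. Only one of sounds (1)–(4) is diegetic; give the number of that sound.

2

(1) is meta-diegetic: Anders's thought-voice: a private mental sound no other character can hear.
(2) is diegetic: a phone is a real object/event in the scene's world.
(3) sound married to a title/caption — outside the diegesis by definition → non-diegetic.
(4) is non-diegetic: score with no on-screen or off-screen source; it exists for the audience alone.
Only (2) is diegetic.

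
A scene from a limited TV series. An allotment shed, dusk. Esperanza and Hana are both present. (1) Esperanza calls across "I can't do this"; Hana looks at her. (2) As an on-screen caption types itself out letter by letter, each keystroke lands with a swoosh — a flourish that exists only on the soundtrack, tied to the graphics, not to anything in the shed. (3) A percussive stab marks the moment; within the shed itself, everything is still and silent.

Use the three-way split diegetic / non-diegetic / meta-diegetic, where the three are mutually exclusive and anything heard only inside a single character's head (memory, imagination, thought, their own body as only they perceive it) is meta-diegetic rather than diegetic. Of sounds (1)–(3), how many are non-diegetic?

(1) Esperanza is a character speaking aloud in the scene → diegetic.
Sound (2): sound married to a title/caption — outside the diegesis by definition, so non-diegetic.
(3) nothing in the scene produces it; it's an accent added for the audience → non-diegetic.
Non-diegetic: (2), (3) — that's 2.

2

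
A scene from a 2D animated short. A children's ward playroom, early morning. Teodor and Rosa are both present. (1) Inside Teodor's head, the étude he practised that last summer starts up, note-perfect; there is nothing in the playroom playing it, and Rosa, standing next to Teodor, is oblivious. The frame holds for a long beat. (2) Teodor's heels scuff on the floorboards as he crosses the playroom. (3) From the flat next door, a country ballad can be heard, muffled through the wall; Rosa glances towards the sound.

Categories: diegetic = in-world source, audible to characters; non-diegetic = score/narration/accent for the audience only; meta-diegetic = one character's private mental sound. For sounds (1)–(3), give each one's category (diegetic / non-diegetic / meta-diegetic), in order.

(1) is meta-diegetic: the music is a memory playing inside Teodor's mind alone; no real-world source, Rosa can't hear it.
Sound (2): it's the physical sound of Teodor moving in the space, so diegetic.
(3) is diegetic: off-screen diegetic: the source is out of frame but still in the story's space.

meta-diegetic, diegetic, diegetic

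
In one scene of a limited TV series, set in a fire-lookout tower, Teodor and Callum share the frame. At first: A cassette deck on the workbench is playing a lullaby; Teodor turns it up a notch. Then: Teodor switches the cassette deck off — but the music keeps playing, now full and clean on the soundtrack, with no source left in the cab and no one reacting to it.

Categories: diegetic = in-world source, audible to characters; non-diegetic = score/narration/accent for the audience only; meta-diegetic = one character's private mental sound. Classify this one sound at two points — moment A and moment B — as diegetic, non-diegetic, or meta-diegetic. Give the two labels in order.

diegetic, non-diegetic

Moment A: a cassette deck is a real in-scene source and Teodor reacts to it → diegetic.
Moment B: there is no longer any in-world source and no one can hear it — it has become underscore → non-diegetic.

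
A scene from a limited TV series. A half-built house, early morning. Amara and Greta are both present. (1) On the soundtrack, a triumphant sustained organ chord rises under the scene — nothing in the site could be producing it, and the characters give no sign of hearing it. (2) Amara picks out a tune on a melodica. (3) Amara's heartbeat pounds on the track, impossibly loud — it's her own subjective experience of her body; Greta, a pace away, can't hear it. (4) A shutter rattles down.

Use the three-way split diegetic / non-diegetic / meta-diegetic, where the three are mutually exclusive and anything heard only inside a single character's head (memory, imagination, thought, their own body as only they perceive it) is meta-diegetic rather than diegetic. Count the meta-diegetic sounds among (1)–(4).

1

(1) nothing in the site produces it and the characters don't hear it — pure soundtrack → non-diegetic.
Sound (2): Amara is producing the music live, in the story world, so diegetic.
Sound (3): point-of-audition from inside Amara's body; not a sound in the room, so meta-diegetic.
(4) a shutter is a real object/event in the scene's world → diegetic.
Meta-diegetic: (3) — that's 1.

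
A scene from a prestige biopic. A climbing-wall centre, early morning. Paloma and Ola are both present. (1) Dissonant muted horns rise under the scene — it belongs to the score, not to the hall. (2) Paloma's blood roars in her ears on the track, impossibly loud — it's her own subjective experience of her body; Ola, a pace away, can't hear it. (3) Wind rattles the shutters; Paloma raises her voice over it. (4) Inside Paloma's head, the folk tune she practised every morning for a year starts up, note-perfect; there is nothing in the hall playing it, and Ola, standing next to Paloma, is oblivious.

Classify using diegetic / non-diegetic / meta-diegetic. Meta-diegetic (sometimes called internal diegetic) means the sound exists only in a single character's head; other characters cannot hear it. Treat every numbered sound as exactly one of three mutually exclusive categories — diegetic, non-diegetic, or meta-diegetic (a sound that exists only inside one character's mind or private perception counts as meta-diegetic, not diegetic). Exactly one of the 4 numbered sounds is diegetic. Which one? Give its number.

3

Sound (1): it has no source in the story world and no character can hear it — it's underscore, so non-diegetic.
Sound (2): a subjective body sound — Paloma's private perception, inaudible to Ola, so meta-diegetic.
(3) wind is part of the location's real environment → diegetic.
Sound (4): the music is a memory playing inside Paloma's mind alone; no real-world source, Ola can't hear it, so meta-diegetic.
Only (3) is diegetic.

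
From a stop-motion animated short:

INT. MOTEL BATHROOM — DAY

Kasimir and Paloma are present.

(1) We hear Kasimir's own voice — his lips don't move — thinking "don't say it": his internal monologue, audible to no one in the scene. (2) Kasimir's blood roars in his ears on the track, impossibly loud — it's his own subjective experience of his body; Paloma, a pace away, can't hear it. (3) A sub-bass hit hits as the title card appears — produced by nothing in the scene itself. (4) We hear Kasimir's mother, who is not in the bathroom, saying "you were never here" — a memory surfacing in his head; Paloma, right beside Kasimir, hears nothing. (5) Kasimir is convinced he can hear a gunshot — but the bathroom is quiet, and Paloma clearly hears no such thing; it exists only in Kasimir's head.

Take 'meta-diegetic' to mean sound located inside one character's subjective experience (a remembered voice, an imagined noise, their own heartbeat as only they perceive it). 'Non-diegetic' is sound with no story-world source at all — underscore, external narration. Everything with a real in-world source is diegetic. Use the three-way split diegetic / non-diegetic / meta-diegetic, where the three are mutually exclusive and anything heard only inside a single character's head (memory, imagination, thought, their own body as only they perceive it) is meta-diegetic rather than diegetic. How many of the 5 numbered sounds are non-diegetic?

(1) Kasimir's thought-voice: a private mental sound no other character can hear → meta-diegetic.
Sound (2): a subjective body sound — Kasimir's private perception, inaudible to Paloma, so meta-diegetic.
(3) an editorial stinger — it belongs to the cut, not the story world → non-diegetic.
(4) the voice is a memory playing only inside Kasimir's mind; Paloma can't hear it → meta-diegetic.
(5) is meta-diegetic: Kasimir alone 'hears' it — an imagined sound, not present in the space.
So 1 of the 5 is non-diegetic: (3).

1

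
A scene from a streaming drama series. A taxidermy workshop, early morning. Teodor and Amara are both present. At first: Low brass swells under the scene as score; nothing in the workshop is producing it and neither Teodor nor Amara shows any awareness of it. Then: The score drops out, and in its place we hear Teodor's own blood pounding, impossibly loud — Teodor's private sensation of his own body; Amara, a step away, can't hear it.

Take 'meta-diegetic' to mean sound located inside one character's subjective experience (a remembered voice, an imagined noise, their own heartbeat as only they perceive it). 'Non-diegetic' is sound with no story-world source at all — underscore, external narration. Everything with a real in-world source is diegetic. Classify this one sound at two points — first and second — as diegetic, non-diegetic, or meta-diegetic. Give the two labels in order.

First: underscore with no in-world source, inaudible to the characters → non-diegetic.
Second: the body sound is Teodor's subjective perception alone — Amara can't hear it → meta-diegetic.

non-diegetic, meta-diegetic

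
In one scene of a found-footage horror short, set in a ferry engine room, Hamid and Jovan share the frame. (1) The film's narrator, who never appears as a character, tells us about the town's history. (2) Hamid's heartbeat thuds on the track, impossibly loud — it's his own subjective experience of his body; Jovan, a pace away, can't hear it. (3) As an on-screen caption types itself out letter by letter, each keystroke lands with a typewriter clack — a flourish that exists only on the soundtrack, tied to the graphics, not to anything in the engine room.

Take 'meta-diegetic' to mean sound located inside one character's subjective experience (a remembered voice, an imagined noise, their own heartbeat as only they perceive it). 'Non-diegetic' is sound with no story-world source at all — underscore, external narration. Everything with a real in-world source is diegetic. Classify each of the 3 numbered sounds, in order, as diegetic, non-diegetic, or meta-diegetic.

non-diegetic, meta-diegetic, non-diegetic

Sound (1): external voice-over — not a character, not heard by anyone in the scene, so non-diegetic.
(2) is meta-diegetic: point-of-audition from inside Hamid's body; not a sound in the room.
(3) is non-diegetic: sound married to a title/caption — outside the diegesis by definition.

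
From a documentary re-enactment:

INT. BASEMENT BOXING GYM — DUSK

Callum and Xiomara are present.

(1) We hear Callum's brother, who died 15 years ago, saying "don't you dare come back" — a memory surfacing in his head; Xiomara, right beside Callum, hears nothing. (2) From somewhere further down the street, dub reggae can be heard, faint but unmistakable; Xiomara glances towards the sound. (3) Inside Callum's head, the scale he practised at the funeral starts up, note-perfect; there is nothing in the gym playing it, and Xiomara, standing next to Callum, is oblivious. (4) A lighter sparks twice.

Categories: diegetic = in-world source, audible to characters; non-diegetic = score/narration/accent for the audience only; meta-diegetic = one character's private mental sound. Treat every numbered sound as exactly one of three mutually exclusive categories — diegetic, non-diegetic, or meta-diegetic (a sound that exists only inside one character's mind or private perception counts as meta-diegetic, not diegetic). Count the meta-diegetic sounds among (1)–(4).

2

(1) is meta-diegetic: it's Callum's recollection rendered as sound; the other character can't hear it.
(2) it's coming from somewhere further down the street — a location within the story world — and Xiomara reacts → diegetic.
Sound (3): the music is a memory playing inside Callum's mind alone; no real-world source, Xiomara can't hear it, so meta-diegetic.
(4) the sound comes from a lighter physically present in the location → diegetic.
Meta-diegetic: (1), (3) — that's 2.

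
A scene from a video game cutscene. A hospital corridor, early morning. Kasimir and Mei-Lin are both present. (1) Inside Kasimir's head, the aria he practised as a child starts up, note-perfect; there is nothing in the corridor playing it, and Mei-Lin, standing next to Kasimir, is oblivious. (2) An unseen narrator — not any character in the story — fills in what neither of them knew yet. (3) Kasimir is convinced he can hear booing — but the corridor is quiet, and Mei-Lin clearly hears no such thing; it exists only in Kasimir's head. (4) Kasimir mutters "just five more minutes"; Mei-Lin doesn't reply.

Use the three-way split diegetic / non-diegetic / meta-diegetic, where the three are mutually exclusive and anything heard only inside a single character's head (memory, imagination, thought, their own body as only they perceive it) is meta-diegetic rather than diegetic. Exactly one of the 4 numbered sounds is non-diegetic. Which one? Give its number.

2

(1) the music is a memory playing inside Kasimir's mind alone; no real-world source, Mei-Lin can't hear it → meta-diegetic.
(2) external voice-over — not a character, not heard by anyone in the scene → non-diegetic.
(3) the sound is imagined by Kasimir; nothing in the story world is producing it and Mei-Lin can't hear it → meta-diegetic.
Sound (4): spoken by a character present in the story world, so diegetic.
Only (2) is non-diegetic.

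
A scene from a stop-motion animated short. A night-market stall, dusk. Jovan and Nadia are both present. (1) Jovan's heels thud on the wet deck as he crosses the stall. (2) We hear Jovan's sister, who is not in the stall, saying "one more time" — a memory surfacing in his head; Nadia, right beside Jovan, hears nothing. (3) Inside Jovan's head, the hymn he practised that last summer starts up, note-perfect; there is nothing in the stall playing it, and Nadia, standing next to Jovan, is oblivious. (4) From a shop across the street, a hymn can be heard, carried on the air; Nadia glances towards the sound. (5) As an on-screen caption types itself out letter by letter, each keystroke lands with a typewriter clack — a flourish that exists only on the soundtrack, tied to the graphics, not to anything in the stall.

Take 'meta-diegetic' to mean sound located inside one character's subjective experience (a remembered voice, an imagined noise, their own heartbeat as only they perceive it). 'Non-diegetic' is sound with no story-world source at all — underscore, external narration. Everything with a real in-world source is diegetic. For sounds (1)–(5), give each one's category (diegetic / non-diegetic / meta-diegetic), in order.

diegetic, meta-diegetic, meta-diegetic, diegetic, non-diegetic

Sound (1): Jovan's footsteps are produced in the story world, so diegetic.
Sound (2): the voice is a memory playing only inside Jovan's mind; Nadia can't hear it, so meta-diegetic.
(3) it lives in Jovan's subjectivity, not in the stall → meta-diegetic.
Sound (4): the music has an off-screen but real-world source and a character hears it, so diegetic.
(5) is non-diegetic: the caption isn't part of the story world, so neither is the sound tied to it.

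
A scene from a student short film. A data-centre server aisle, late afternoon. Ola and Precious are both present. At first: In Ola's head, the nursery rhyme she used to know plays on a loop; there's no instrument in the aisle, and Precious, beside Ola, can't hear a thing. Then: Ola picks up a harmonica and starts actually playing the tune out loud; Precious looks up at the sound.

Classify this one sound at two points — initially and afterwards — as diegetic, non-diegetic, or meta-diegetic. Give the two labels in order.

meta-diegetic, diegetic

Initially: the tune exists only as Ola's private memory; Precious can't hear it → meta-diegetic.
Afterwards: Ola is now producing it live on a harmonica, in the room, and Precious hears it → diegetic.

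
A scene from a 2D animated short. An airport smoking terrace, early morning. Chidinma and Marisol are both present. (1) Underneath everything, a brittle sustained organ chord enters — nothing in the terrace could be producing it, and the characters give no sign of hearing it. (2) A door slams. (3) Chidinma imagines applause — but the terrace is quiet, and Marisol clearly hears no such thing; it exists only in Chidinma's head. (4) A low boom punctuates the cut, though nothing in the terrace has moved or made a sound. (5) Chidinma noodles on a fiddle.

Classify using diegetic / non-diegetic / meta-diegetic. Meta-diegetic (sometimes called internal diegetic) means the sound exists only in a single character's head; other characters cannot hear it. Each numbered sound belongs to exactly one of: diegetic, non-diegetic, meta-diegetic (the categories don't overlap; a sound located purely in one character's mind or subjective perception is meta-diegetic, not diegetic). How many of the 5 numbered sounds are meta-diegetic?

1

(1) score with no on-screen or off-screen source; it exists for the audience alone → non-diegetic.
(2) is diegetic: a door is a real object/event in the scene's world.
Sound (3): Chidinma alone 'hears' it — an imagined sound, not present in the space, so meta-diegetic.
(4) an editorial stinger — it belongs to the cut, not the story world → non-diegetic.
Sound (5): a character is playing a fiddle on screen, so diegetic.
Meta-diegetic: (3) — that's 1.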